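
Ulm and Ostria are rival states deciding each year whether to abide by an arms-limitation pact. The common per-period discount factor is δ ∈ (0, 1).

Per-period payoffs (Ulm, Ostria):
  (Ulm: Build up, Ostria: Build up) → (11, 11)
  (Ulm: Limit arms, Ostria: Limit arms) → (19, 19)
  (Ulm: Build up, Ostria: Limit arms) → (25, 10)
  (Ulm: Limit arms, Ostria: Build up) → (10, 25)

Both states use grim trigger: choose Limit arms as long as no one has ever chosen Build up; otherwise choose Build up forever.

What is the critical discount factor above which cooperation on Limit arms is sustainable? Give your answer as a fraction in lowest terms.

One-period gain from deviating is 25 − 19 = 6. The loss is 19 − 11 = 8 in every subsequent period, with present value 8·δ/(1−δ).
Deviation is unprofitable when 8·δ/(1−δ) ≥ 6, i.e. δ/(1−δ) ≥ 3/4.
Equivalently δ ≥ 6/(6+8) = 3/7.

3/7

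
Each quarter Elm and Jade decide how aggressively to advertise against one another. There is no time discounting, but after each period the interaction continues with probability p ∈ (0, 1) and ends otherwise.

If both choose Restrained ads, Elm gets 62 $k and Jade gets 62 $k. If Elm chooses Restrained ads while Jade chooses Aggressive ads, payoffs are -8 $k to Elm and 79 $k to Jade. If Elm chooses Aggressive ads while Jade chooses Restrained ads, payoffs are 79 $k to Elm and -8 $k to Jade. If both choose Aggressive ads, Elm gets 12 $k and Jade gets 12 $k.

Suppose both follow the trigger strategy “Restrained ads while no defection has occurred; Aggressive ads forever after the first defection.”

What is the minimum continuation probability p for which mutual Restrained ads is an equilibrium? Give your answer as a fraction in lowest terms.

With no time discounting, the continuation probability p plays the role of the discount factor.
Grim-trigger IC: 62/(1−p) ≥ 79 + 12p/(1−p) ⇒ p ≥ (79−62)/(79−12) = 17/67.

17/67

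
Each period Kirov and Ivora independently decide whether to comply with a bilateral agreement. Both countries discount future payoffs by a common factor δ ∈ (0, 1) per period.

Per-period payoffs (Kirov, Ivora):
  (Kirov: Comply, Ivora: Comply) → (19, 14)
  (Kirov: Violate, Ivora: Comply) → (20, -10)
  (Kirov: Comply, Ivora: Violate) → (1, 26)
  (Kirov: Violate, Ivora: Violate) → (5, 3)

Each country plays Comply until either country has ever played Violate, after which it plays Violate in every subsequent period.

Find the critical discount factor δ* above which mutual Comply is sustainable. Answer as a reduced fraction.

Kirov's threshold: (20−19)/(20−5) = 1/15.
Ivora's threshold: (26−14)/(26−3) = 12/23.
1/15 < 12/23, so Ivora binds and δ* = 12/23.

12/23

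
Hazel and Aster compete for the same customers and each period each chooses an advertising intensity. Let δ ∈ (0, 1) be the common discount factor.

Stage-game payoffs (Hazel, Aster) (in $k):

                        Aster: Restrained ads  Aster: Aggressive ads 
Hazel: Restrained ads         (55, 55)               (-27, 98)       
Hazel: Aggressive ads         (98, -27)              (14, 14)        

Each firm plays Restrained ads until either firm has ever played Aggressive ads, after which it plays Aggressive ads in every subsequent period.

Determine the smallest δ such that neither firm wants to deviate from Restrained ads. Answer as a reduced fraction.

43/84

One-period gain from deviating is 98 − 55 = 43. The loss is 55 − 14 = 41 in every subsequent period, with present value 41·δ/(1−δ).
Deviation is unprofitable when 41·δ/(1−δ) ≥ 43, i.e. δ/(1−δ) ≥ 43/41.
Equivalently δ ≥ 43/(43+41) = 43/84.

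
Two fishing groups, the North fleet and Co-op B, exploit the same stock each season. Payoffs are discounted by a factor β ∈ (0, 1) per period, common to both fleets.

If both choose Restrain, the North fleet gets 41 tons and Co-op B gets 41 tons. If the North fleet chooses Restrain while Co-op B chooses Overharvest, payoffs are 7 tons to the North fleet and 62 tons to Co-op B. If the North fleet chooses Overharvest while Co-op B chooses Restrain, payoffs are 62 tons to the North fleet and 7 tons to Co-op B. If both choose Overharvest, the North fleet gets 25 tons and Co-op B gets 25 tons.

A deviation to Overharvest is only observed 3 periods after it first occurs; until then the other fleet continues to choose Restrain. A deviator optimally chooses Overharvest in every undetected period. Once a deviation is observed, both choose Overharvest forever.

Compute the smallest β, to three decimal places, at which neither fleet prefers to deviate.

0.828

A deviator earns 62 for 3 periods, then 25 forever; cooperating earns 41 forever. Multiplying the IC by (1−β):
41 ≥ 62(1−β^3) + 25β^3, so 37·β^3 ≥ 21 and β^3 ≥ 21/37.
β ≥ (21/37)^(1/3) ≈ 0.828.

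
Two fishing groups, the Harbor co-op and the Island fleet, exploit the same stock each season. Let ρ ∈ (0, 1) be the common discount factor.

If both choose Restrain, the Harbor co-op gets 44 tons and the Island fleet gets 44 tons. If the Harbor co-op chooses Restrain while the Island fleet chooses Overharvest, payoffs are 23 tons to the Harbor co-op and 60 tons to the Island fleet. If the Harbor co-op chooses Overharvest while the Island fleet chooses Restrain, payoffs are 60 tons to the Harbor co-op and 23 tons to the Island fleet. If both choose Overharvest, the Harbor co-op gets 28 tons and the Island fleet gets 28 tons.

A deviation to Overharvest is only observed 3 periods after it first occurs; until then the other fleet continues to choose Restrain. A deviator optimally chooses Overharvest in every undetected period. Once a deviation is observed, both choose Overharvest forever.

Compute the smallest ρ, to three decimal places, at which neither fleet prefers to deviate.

0.794

Deviating for the 3 undetected periods gains 60−44 = 16 per period over cooperation, then loses 44−28 = 16 per period forever once punishment starts.
Gain: 16(1 + ρ + … + ρ^2); loss: 16·ρ^3/(1−ρ).
No profitable deviation ⇔ 16(1−ρ^3) ≤ 16·ρ^3, i.e. ρ^3 ≥ 16/(16+16) = 1/2.
Hence ρ ≥ (1/2)^(1/3) ≈ 0.794.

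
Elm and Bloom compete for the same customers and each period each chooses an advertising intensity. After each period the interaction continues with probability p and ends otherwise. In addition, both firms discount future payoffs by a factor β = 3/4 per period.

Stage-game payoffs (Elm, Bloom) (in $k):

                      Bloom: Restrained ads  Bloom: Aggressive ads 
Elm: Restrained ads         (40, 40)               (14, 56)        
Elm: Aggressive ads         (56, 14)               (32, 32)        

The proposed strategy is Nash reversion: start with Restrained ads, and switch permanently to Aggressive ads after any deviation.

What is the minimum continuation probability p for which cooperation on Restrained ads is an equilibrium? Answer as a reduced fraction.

8/9

With continuation probability p and discount β, the effective per-period discount factor is βp.
Grim-trigger IC: βp ≥ (56−40)/(56−32) = 2/3.
So p ≥ (2/3)/(3/4) = 8/9.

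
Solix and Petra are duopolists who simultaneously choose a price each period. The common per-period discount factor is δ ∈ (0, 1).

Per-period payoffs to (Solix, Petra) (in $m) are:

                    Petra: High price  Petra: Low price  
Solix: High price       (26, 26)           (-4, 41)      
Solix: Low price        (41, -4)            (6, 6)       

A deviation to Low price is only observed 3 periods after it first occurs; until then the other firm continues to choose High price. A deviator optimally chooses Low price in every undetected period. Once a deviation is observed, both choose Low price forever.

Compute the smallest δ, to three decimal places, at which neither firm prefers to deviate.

The best deviation is to choose Low price for all 3 undetected periods, earning 41 each, then 6 forever once detected.
Deviation value: 41(1−δ^3)/(1−δ) + 6δ^3/(1−δ); cooperation value: 26/(1−δ).
IC: 26 ≥ 41(1−δ^3) + 6δ^3 = 41 − 35δ^3.
So δ^3 ≥ 15/35 = 3/7, giving δ ≥ (3/7)^(1/3) ≈ 0.754.

0.754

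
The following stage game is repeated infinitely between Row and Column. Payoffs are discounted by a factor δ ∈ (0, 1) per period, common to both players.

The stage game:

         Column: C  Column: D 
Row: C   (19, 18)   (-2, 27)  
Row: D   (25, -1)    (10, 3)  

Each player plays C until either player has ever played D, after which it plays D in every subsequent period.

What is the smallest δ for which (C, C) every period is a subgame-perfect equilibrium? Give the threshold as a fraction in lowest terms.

2/5

Row: cooperation gives 19 each period; deviation gives 25 once then 10 forever.
  19/(1−δ) ≥ 25 + 10δ/(1−δ) ⇒ δ ≥ 6/15 = 2/5.
Column: cooperation gives 18 each period; deviation gives 27 once then 3 forever.
  δ ≥ 9/24 = 3/8.
Both must hold, so the binding constraint is Row's: δ ≥ 2/5.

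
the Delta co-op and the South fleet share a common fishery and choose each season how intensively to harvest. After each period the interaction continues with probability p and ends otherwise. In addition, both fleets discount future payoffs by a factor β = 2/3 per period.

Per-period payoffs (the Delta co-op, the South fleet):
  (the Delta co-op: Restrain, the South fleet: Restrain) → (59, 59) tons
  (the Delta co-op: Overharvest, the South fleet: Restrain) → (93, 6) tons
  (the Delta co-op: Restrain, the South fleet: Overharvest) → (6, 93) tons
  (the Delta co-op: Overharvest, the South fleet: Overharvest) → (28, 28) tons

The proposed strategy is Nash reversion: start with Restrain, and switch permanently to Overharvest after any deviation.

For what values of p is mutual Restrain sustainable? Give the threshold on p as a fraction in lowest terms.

51/65

With continuation probability p and discount β, the effective per-period discount factor is βp.
Grim-trigger IC: βp ≥ (93−59)/(93−28) = 34/65.
So p ≥ (34/65)/(2/3) = 51/65.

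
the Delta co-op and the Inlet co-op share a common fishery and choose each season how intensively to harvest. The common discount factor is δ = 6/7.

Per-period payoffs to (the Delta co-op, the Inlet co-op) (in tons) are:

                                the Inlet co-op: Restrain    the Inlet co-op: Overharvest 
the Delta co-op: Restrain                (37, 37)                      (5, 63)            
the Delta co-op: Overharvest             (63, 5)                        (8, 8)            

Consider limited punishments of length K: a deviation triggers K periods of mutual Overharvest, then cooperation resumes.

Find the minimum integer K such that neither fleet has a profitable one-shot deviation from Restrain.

Need Σ_{k=1}^{K} δ^k ≥ (63−37)/(37−8) = 0.8966 at δ = 6/7.
At K = 1 the sum is 0.8571 < 0.8966; at K = 2 it is 1.5918 ≥ 0.8966.
So the minimum punishment length is K = 2.

2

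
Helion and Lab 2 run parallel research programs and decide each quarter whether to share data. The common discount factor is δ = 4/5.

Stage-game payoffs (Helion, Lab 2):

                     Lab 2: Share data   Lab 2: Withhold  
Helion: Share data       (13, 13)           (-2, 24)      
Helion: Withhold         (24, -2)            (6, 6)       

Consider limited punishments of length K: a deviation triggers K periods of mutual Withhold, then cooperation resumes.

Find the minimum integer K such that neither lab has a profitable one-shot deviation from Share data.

3

No profitable deviation requires (13−6)(δ+…+δ^K) ≥ 24−13, i.e. δ+…+δ^K ≥ 11/7 ≈ 1.5714.
With δ = 4/5, the partial sums are K=1: 0.8000, K=2: 1.4400, K=3: 1.9520.
K = 3 is the first length at which the sum reaches 1.5714.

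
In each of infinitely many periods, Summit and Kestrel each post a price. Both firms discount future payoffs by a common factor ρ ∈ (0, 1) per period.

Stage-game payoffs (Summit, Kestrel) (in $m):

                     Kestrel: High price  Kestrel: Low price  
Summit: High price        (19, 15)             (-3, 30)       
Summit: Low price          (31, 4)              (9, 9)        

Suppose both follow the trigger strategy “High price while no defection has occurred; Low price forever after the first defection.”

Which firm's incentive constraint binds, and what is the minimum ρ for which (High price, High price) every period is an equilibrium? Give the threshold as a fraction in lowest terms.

For Summit: deviation gain 31−19 = 12, per-period punishment loss 19−9 = 10. IC gives ρ ≥ 12/22 = 6/11.
For Kestrel: gain 15, loss 6 per period, so ρ ≥ 15/21 = 5/7.
The tighter constraint is Kestrel's, so cooperation needs ρ ≥ 5/7.

Kestrel; ρ ≥ 5/7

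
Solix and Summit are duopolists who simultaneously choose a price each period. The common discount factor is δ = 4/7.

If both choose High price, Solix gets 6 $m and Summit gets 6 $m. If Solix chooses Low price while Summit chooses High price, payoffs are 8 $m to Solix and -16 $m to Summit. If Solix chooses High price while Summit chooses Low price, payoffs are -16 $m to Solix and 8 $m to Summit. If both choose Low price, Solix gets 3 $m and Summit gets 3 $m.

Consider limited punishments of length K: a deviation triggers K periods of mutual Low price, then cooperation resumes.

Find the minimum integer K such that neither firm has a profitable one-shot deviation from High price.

2

IC: δ(1−δ^K)/(1−δ) ≥ (8−6)/(6−3) = 2/3.
With δ = 4/7: need 1 − δ^K ≥ 2/3·(1−4/7)/(4/7), i.e. δ^K ≤ 0.5000.
Since (4/7)^1 = 0.5714 and (4/7)^2 = 0.3265, the smallest such K is 2.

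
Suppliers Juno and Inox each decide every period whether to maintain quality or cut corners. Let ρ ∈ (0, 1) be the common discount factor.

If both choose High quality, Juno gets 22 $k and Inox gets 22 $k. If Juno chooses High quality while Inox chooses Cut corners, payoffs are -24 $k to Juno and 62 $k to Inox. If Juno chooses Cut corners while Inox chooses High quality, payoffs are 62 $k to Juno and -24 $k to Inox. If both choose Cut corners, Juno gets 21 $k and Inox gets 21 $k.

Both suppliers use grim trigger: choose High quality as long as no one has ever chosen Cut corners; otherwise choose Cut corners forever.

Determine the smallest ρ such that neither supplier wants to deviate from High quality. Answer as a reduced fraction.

22/(1−ρ) ≥ 62 + 21ρ/(1−ρ)
22 ≥ 62 − 41ρ
ρ ≥ 40/41.

40/41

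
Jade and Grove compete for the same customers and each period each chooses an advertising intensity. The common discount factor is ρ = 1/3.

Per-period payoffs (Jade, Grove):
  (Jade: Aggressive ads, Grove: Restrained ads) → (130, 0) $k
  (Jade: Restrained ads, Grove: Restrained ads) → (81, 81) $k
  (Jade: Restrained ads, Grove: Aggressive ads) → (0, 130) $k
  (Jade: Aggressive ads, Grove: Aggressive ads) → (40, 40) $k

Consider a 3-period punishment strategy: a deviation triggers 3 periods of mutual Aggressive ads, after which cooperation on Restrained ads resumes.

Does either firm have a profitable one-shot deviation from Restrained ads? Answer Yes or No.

Yes

A one-shot deviation gives 130 now, then 40 for 3 periods, then back to 81.
Gain from deviating: (130−81) today; loss: (81−40) in each of the next 3 periods.
No-deviation condition: (81−40)(ρ+…+ρ^3) ≥ 130−81, i.e. ρ+…+ρ^3 ≥ 49/41.
At ρ = 1/3: ρ+…+ρ^3 = 0.4815 < 1.1951.
So cooperation is not sustainable.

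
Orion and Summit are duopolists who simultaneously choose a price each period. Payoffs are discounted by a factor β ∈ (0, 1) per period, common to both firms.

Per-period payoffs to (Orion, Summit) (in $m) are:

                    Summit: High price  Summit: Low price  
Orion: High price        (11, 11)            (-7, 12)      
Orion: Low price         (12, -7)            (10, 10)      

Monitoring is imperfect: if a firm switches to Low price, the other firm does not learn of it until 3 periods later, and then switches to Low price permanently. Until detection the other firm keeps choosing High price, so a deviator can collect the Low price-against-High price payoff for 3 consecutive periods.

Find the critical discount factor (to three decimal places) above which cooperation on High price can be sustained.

0.794

A deviator earns 12 for 3 periods, then 10 forever; cooperating earns 11 forever. Multiplying the IC by (1−β):
11 ≥ 12(1−β^3) + 10β^3, so 2·β^3 ≥ 1 and β^3 ≥ 1/2.
β ≥ (1/2)^(1/3) ≈ 0.794.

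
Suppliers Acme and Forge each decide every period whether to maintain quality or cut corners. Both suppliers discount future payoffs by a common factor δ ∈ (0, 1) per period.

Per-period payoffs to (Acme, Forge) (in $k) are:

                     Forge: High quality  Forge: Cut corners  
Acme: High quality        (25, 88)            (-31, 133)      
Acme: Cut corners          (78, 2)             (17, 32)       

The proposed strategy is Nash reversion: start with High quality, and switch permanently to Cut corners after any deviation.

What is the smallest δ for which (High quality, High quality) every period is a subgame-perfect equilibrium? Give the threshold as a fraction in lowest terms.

Acme: cooperation gives 25 each period; deviation gives 78 once then 17 forever.
  25/(1−δ) ≥ 78 + 17δ/(1−δ) ⇒ δ ≥ 53/61.
Forge: cooperation gives 88 each period; deviation gives 133 once then 32 forever.
  δ ≥ 45/101.
Both must hold, so the binding constraint is Acme's: δ ≥ 53/61.

53/61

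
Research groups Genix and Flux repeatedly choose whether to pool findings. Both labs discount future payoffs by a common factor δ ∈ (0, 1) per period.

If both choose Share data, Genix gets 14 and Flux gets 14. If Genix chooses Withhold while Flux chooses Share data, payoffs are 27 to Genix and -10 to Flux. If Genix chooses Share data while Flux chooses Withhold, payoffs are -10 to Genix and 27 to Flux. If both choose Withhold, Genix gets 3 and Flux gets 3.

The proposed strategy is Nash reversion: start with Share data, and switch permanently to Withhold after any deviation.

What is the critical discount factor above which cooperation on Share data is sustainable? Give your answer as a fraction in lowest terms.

13/24

Under grim trigger the critical discount factor is (T−C)/(T−P) with T = 27, C = 14, P = 3.
δ* = (27−14)/(27−3) = 13/24.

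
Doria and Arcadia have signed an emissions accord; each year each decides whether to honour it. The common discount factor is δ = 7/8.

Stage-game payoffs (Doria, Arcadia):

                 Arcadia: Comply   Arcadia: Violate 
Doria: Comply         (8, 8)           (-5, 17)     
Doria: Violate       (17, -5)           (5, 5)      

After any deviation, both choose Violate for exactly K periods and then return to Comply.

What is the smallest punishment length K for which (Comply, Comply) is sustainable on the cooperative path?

5

Need Σ_{k=1}^{K} δ^k ≥ (17−8)/(8−5) = 3.0000 at δ = 7/8.
At K = 4 the sum is 2.8967 < 3.0000; at K = 5 it is 3.4096 ≥ 3.0000.
So the minimum punishment length is K = 5.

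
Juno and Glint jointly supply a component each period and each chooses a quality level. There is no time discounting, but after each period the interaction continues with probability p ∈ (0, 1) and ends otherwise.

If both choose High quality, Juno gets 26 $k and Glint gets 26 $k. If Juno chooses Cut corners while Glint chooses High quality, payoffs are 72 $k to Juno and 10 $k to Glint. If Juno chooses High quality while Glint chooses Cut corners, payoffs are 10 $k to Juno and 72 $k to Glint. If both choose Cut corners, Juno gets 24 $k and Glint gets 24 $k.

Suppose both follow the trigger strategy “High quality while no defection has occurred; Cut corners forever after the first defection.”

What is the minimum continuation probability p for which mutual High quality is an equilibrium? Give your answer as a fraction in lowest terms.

With no time discounting, the continuation probability p plays the role of the discount factor.
Grim-trigger IC: 26/(1−p) ≥ 72 + 24p/(1−p) ⇒ p ≥ (72−26)/(72−24) = 23/24.

23/24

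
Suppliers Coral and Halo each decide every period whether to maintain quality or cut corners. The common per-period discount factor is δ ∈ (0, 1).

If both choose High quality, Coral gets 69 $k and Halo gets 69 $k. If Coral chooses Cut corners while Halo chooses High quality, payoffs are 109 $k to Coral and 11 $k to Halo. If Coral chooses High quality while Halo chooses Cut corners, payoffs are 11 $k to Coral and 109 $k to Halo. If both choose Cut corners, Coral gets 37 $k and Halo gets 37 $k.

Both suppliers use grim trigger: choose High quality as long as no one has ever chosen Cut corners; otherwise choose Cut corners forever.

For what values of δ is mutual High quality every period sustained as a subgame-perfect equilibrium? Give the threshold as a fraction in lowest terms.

5/9

69/(1−δ) ≥ 109 + 37δ/(1−δ)
69 ≥ 109 − 72δ
δ ≥ 40/72 = 5/9.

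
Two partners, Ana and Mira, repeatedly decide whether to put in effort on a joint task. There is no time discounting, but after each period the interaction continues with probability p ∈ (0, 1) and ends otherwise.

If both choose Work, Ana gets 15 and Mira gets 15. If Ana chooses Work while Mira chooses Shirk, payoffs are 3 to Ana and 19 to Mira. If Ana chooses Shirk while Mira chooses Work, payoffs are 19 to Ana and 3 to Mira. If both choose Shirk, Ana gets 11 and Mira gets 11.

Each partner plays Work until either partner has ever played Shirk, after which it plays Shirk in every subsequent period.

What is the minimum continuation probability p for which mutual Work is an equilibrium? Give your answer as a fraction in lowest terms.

1/2

With no time discounting, the continuation probability p plays the role of the discount factor.
Grim-trigger IC: 15/(1−p) ≥ 19 + 11p/(1−p) ⇒ p ≥ (19−15)/(19−11) = 1/2.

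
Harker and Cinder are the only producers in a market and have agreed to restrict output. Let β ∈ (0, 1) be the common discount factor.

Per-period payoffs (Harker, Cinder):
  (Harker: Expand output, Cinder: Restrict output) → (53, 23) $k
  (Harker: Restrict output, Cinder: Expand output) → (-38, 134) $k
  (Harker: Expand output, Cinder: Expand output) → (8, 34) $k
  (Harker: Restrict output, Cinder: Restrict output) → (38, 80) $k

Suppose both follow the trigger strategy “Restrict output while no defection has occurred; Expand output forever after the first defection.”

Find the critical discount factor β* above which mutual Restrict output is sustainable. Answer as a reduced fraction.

Harker: cooperation gives 38 each period; deviation gives 53 once then 8 forever.
  38/(1−β) ≥ 53 + 8β/(1−β) ⇒ β ≥ 15/45 = 1/3.
Cinder: cooperation gives 80 each period; deviation gives 134 once then 34 forever.
  β ≥ 54/100 = 27/50.
Both must hold, so the binding constraint is Cinder's: β ≥ 27/50.

27/50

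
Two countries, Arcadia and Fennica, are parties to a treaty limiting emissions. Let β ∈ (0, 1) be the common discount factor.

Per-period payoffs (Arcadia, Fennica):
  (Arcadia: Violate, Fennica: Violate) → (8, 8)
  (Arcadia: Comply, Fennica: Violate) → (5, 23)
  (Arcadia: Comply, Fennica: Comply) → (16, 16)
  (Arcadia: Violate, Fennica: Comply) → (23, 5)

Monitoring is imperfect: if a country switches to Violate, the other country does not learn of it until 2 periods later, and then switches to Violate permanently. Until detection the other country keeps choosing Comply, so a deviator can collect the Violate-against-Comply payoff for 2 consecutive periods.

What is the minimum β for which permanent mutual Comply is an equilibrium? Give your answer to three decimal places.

Deviating for the 2 undetected periods gains 23−16 = 7 per period over cooperation, then loses 16−8 = 8 per period forever once punishment starts.
Gain: 7(1 + β + … + β^1); loss: 8·β^2/(1−β).
No profitable deviation ⇔ 7(1−β^2) ≤ 8·β^2, i.e. β^2 ≥ 7/(7+8) = 7/15.
Hence β ≥ (7/15)^(1/2) ≈ 0.683.

0.683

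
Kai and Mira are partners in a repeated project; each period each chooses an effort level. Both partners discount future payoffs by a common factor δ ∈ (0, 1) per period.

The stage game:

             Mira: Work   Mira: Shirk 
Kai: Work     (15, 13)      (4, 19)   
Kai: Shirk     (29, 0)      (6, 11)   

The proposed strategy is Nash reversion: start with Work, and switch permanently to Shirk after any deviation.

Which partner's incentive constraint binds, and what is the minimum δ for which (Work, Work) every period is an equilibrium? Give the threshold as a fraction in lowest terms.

Mira; δ ≥ 3/4

For Kai: deviation gain 29−15 = 14, per-period punishment loss 15−6 = 9. IC gives δ ≥ 14/23.
For Mira: gain 6, loss 2 per period, so δ ≥ 6/8 = 3/4.
The tighter constraint is Mira's, so cooperation needs δ ≥ 3/4.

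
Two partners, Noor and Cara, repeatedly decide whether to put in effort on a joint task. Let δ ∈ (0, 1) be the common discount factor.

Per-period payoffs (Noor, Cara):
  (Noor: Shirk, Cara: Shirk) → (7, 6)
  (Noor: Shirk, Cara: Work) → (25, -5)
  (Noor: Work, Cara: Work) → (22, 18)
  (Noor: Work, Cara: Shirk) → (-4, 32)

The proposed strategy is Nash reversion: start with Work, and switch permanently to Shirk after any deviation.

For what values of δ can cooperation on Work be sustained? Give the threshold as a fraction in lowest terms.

7/13

For Noor: deviation gain 25−22 = 3, per-period punishment loss 22−7 = 15. IC gives δ ≥ 3/18 = 1/6.
For Cara: gain 14, loss 12 per period, so δ ≥ 14/26 = 7/13.
The tighter constraint is Cara's, so cooperation needs δ ≥ 7/13.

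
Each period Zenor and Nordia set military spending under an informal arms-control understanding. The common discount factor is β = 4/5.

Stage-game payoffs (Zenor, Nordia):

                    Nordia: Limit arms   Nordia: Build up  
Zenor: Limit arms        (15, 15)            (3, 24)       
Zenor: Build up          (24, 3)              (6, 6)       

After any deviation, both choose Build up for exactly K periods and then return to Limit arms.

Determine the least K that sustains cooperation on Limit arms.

2

No profitable deviation requires (15−6)(β+…+β^K) ≥ 24−15, i.e. β+…+β^K ≥ 1 ≈ 1.0000.
With β = 4/5, the partial sums are K=1: 0.8000, K=2: 1.4400.
K = 2 is the first length at which the sum reaches 1.0000.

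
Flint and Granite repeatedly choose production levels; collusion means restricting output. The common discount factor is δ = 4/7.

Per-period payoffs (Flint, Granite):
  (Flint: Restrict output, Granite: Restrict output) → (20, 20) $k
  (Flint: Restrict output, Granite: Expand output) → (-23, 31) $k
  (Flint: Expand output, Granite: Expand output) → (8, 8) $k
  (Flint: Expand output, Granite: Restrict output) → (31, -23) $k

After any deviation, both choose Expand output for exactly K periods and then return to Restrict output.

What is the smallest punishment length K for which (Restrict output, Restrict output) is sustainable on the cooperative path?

Need Σ_{k=1}^{K} δ^k ≥ (31−20)/(20−8) = 0.9167 at δ = 4/7.
At K = 2 the sum is 0.8980 < 0.9167; at K = 3 it is 1.0845 ≥ 0.9167.
So the minimum punishment length is K = 3.

3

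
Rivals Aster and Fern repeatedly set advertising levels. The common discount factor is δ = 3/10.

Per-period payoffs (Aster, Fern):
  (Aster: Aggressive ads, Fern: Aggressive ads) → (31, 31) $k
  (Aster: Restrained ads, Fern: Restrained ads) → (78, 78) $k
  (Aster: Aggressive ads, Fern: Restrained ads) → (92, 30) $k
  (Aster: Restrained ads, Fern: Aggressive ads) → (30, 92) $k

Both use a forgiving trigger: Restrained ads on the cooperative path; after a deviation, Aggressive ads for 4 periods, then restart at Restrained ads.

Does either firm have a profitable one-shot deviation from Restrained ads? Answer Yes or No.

No

A one-shot deviation gives 92 now, then 31 for 4 periods, then back to 78.
Gain from deviating: (92−78) today; loss: (78−31) in each of the next 4 periods.
No-deviation condition: (78−31)(δ+…+δ^4) ≥ 92−78, i.e. δ+…+δ^4 ≥ 14/47.
At δ = 3/10: δ+…+δ^4 = 0.4251 ≥ 0.2979.
So cooperation is sustainable.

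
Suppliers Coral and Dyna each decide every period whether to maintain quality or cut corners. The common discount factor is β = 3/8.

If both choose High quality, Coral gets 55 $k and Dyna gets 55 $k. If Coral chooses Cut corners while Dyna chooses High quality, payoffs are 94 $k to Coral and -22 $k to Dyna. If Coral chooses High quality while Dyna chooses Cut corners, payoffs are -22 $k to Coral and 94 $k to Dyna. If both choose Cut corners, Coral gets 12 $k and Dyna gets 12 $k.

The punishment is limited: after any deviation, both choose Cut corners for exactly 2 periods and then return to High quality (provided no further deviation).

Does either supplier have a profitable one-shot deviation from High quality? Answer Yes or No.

Yes

Comparing payoff streams over the 3 periods until play realigns: cooperate → 55(1+β+…+β^2); deviate → 94 + 12(β+…+β^2).
Cooperation is sustained iff (55−12)(β+…+β^2) ≥ 94−55.
β+…+β^2 = 3/8·(1−(3/8)^2)/(1−3/8) = 0.5156, and (94−55)/(55−12) = 0.9070.
0.5156 < 0.9070, so cooperation is not sustainable.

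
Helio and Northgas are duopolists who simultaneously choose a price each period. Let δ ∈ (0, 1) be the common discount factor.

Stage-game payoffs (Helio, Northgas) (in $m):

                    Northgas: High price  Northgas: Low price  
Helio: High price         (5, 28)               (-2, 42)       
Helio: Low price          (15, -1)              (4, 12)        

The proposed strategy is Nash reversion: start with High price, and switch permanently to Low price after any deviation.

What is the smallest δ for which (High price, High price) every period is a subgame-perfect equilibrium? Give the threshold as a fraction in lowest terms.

Helio's threshold: (15−5)/(15−4) = 10/11.
Northgas's threshold: (42−28)/(42−12) = 7/15.
10/11 > 7/15, so Helio binds and δ* = 10/11.

10/11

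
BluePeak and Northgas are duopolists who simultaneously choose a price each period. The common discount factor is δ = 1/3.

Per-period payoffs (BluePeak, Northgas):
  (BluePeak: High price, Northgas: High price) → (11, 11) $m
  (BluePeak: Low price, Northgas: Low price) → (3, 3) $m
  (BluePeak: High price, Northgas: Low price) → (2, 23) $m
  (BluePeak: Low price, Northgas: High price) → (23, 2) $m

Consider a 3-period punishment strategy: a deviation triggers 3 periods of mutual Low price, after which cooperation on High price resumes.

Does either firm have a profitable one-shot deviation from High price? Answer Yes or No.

Yes

A one-shot deviation gives 23 now, then 3 for 3 periods, then back to 11.
Gain from deviating: (23−11) today; loss: (11−3) in each of the next 3 periods.
No-deviation condition: (11−3)(δ+…+δ^3) ≥ 23−11, i.e. δ+…+δ^3 ≥ 3/2.
At δ = 1/3: δ+…+δ^3 = 0.4815 < 1.5000.
So cooperation is not sustainable.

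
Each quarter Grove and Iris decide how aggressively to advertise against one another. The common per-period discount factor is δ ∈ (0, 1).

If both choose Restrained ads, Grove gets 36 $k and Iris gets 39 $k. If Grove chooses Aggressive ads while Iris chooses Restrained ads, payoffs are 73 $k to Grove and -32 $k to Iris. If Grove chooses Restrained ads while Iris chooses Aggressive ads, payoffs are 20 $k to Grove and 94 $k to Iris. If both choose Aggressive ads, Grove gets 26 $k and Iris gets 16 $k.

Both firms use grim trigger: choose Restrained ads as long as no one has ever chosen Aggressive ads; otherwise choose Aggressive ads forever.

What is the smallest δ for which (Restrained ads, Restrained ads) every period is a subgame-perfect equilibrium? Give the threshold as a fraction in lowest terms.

37/47

Grove: cooperation gives 36 each period; deviation gives 73 once then 26 forever.
  36/(1−δ) ≥ 73 + 26δ/(1−δ) ⇒ δ ≥ 37/47.
Iris: cooperation gives 39 each period; deviation gives 94 once then 16 forever.
  δ ≥ 55/78.
Both must hold, so the binding constraint is Grove's: δ ≥ 37/47.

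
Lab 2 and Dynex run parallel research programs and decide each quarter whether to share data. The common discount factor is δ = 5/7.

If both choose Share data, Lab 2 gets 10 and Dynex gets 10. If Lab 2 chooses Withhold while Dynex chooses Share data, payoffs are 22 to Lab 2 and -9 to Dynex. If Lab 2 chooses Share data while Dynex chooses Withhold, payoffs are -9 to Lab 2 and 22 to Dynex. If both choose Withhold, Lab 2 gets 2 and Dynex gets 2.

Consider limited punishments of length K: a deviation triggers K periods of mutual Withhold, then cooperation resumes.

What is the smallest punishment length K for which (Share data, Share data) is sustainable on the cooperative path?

No profitable deviation requires (10−2)(δ+…+δ^K) ≥ 22−10, i.e. δ+…+δ^K ≥ 3/2 ≈ 1.5000.
With δ = 5/7, the partial sums are K=1: 0.7143, K=2: 1.2245, K=3: 1.5889.
K = 3 is the first length at which the sum reaches 1.5000.

3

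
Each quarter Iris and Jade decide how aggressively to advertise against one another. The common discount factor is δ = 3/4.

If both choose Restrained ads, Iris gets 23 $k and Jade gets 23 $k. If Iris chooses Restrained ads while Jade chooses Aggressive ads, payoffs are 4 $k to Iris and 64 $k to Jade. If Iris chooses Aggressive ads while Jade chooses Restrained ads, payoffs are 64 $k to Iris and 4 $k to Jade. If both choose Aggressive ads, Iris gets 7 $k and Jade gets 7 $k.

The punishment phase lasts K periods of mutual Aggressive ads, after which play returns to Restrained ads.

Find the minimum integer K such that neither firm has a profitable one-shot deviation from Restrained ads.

Need Σ_{k=1}^{K} δ^k ≥ (64−23)/(23−7) = 2.5625 at δ = 3/4.
At K = 6 the sum is 2.4661 < 2.5625; at K = 7 it is 2.5995 ≥ 2.5625.
So the minimum punishment length is K = 7.

7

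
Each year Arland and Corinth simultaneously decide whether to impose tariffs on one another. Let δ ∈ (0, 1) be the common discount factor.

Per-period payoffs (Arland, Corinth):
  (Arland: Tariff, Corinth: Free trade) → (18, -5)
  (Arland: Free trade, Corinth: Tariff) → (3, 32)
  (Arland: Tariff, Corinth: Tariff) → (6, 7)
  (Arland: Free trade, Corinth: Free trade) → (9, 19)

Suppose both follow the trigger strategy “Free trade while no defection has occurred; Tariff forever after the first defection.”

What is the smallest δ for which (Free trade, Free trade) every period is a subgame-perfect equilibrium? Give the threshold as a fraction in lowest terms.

For Arland: deviation gain 18−9 = 9, per-period punishment loss 9−6 = 3. IC gives δ ≥ 9/12 = 3/4.
For Corinth: gain 13, loss 12 per period, so δ ≥ 13/25.
The tighter constraint is Arland's, so cooperation needs δ ≥ 3/4.

3/4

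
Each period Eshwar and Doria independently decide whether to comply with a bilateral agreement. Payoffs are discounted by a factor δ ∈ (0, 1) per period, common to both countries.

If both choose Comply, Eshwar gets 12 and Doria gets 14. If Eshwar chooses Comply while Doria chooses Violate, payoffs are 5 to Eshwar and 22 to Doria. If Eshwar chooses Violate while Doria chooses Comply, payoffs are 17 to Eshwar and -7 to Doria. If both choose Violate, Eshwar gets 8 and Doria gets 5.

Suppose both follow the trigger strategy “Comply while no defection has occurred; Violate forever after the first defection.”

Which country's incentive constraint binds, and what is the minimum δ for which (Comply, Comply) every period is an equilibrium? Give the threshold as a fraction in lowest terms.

Eshwar's threshold: (17−12)/(17−8) = 5/9.
Doria's threshold: (22−14)/(22−5) = 8/17.
5/9 > 8/17, so Eshwar binds and δ* = 5/9.

Eshwar; δ ≥ 5/9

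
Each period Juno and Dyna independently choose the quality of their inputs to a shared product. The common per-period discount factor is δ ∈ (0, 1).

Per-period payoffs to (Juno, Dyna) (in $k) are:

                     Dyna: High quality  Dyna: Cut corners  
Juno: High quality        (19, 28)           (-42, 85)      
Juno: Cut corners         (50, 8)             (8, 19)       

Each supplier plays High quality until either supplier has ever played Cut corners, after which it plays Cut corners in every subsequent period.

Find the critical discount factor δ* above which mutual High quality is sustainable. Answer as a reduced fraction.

For Juno: deviation gain 50−19 = 31, per-period punishment loss 19−8 = 11. IC gives δ ≥ 31/42.
For Dyna: gain 57, loss 9 per period, so δ ≥ 57/66 = 19/22.
The tighter constraint is Dyna's, so cooperation needs δ ≥ 19/22.

19/22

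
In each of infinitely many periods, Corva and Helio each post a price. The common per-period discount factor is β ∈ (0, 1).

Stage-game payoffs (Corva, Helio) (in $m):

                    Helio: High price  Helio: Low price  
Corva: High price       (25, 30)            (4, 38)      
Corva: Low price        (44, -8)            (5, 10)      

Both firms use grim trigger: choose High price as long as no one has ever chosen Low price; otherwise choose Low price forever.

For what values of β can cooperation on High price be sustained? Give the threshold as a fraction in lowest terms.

19/39

For Corva: deviation gain 44−25 = 19, per-period punishment loss 25−5 = 20. IC gives β ≥ 19/39.
For Helio: gain 8, loss 20 per period, so β ≥ 8/28 = 2/7.
The tighter constraint is Corva's, so cooperation needs β ≥ 19/39.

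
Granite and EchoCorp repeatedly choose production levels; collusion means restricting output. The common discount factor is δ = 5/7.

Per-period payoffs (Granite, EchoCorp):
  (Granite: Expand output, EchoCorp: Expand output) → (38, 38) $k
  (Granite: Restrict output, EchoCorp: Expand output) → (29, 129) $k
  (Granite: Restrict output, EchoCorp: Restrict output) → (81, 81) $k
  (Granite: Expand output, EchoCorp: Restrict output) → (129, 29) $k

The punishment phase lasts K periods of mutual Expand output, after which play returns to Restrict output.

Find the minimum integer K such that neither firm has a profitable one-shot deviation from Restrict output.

IC: δ(1−δ^K)/(1−δ) ≥ (129−81)/(81−38) = 48/43.
With δ = 5/7: need 1 − δ^K ≥ 48/43·(1−5/7)/(5/7), i.e. δ^K ≤ 0.5535.
Since (5/7)^1 = 0.7143 and (5/7)^2 = 0.5102, the smallest such K is 2.

2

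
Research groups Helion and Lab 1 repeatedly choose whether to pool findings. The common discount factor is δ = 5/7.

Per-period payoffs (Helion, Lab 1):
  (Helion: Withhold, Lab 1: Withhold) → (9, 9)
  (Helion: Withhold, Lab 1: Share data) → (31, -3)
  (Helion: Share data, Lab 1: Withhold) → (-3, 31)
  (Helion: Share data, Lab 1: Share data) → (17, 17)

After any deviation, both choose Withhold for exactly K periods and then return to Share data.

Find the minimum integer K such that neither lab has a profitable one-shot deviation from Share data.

4

No profitable deviation requires (17−9)(δ+…+δ^K) ≥ 31−17, i.e. δ+…+δ^K ≥ 7/4 ≈ 1.7500.
With δ = 5/7, the partial sums are K=1: 0.7143, K=2: 1.2245, K=3: 1.5889, K=4: 1.8492.
K = 4 is the first length at which the sum reaches 1.7500.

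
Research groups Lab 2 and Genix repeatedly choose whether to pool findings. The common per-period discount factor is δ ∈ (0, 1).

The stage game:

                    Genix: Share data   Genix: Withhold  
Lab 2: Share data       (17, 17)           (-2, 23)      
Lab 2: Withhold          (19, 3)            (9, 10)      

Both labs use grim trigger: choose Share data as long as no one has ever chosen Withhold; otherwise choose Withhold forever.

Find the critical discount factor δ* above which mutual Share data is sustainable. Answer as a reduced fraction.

Lab 2: cooperation gives 17 each period; deviation gives 19 once then 9 forever.
  17/(1−δ) ≥ 19 + 9δ/(1−δ) ⇒ δ ≥ 2/10 = 1/5.
Genix: cooperation gives 17 each period; deviation gives 23 once then 10 forever.
  δ ≥ 6/13.
Both must hold, so the binding constraint is Genix's: δ ≥ 6/13.

6/13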